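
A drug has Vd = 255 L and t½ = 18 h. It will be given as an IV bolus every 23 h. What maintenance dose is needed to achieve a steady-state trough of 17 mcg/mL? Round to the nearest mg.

6176 mg

τ/t½ = 23/18 ≈ 1.2778, so f = (1/2)^(23/18) ≈ 0.412430.
Cmin,ss = (D/Vd)·f/(1−f), so D = Cmin,ss·Vd·(1−f)/f.
D = 17 × 255 × (1−f)/f ≈ 17 × 255 × 1.42465 ≈ 6175.86 mg.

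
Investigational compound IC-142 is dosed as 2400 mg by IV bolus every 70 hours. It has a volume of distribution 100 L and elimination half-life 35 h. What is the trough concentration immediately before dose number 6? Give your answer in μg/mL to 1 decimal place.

f = (1/2)^(τ/t½) = (1/2)^(70/35) ≈ 0.2500.
C₀ = D/Vd = 2400/100 ≈ 24.000 μg/mL.
Before the 6th dose, 5 doses have been given. Superposition: Cmin = C₀·(f + f² + … + f^5).
≈ 24.000 × (0.2500 + 0.0625 + 0.0156 + 0.0039 + 0.0010) ≈ 24.000 × 0.3330 ≈ 7.992 μg/mL.

8.0 μg/mL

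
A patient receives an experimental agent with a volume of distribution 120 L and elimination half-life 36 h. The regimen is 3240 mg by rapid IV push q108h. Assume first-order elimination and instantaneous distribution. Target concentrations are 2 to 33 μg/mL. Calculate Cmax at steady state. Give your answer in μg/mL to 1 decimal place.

The dosing interval is 3 half-lives, so f = 2^(−3) = 0.125.
At steady state, R = 1/(1 − 0.125) = 8/7.
Single-dose peak C₀ = D/Vd = 3240/120 = 27 μg/mL.
Steady-state peak Cmax,ss = C₀·R = 27 × 8/7 ≈ 30.857 μg/mL.
Peak 30.9 μg/mL vs MTC 33 μg/mL: below toxic threshold.

30.9 μg/mL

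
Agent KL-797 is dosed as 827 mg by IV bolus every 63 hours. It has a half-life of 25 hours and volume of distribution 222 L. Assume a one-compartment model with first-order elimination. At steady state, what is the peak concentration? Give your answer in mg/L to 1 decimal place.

4.5 mg/L

τ/t½ = 63/25 ≈ 2.52, so fraction remaining f = (1/2)^(63/25) ≈ 0.1743.
Accumulation ratio R = 1/(1 − f) ≈ 1/0.8257 ≈ 1.2111.
Single-dose peak C₀ = D/Vd = 827/222 ≈ 3.725 mg/L.
Cmax,ss = C₀/(1 − f) ≈ 3.725/0.8257 ≈ 4.511 mg/L.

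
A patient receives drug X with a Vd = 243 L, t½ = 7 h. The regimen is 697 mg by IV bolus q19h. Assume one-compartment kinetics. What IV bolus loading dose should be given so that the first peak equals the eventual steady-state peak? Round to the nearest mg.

f = (1/2)^(19/7) ≈ 0.152377; accumulation ratio R = 1/(1−f) ≈ 1.17977.
Loading dose to hit Cmax,ss on first dose: D_load = D_maint·R ≈ 697 × 1.17977 ≈ 822.30 mg.

822 mg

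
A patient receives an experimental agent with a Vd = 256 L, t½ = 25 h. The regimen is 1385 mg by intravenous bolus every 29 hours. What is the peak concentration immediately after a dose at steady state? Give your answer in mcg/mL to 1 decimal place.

9.8 mcg/mL

k = ln2/t½ = ln2/25 ≈ 0.027726 h⁻¹; fraction remaining f = e^(−kτ) = e^(−0.027726×29) ≈ 0.4475.
At steady state, accumulation factor R = 1/(1 − e^(−kτ)) ≈ 1.8100.
Each bolus raises the concentration by D/Vd = 1385/256 ≈ 5.410 mcg/mL.
Cmax,ss = C₀/(1 − f) ≈ 5.410/0.5525 ≈ 9.792 mcg/mL.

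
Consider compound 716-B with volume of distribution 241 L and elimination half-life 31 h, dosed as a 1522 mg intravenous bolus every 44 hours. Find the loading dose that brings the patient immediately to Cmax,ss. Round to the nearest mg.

f = (1/2)^(44/31) ≈ 0.373879; accumulation ratio R = 1/(1−f) ≈ 1.59714.
Loading dose to hit Cmax,ss on first dose: D_load = D_maint·R ≈ 1522 × 1.59714 ≈ 2430.85 mg.

2431 mg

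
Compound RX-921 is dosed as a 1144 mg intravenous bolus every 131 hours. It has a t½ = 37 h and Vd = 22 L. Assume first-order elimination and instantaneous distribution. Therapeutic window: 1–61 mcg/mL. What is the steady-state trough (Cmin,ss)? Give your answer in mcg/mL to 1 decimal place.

4.9 mcg/mL

Over one 131-h interval, 131/37 ≈ 3.5405 half-lives elapse, leaving f ≈ 0.0859 of each dose.
Each bolus raises the concentration by D/Vd = 1144/22 ≈ 52.000 mcg/mL.
Steady-state trough Cmin,ss = C₀·f/(1−f) ≈ 52.000 × 0.0859/0.9141 ≈ 4.887 mcg/mL.
Trough 4.9 mcg/mL vs MEC 1 mcg/mL: adequate.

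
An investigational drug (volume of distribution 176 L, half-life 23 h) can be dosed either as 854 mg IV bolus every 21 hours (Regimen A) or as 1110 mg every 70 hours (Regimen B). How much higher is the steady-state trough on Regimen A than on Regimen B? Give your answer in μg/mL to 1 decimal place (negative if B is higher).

4.6 μg/mL

Regimen A: f = (1/2)^(21/23) ≈ 0.5311; Cmin,ss = (854/176)·f/(1−f) ≈ 5.496 μg/mL.
Regimen B: f = (1/2)^(70/23) ≈ 0.1213; Cmin,ss = (1110/176)·f/(1−f) ≈ 0.871 μg/mL.
Difference ≈ 5.496 − 0.871 ≈ 4.625 μg/mL.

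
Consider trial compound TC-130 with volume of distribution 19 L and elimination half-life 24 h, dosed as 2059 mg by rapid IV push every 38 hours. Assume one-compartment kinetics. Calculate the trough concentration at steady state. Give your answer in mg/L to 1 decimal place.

54.3 mg/L

k = ln2/t½ = ln2/24 ≈ 0.028881 h⁻¹; fraction remaining f = e^(−kτ) = e^(−0.028881×38) ≈ 0.3337.
Each bolus raises the concentration by D/Vd = 2059/19 ≈ 108.368 mg/L.
Steady-state trough Cmin,ss = C₀·f/(1−f) ≈ 108.368 × 0.3337/0.6663 ≈ 54.273 mg/L.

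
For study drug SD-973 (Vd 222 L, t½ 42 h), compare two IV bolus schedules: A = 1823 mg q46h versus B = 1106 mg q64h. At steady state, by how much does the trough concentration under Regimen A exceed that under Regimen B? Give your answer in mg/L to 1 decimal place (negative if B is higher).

Regimen A: f = (1/2)^(46/42) ≈ 0.4681; Cmin,ss = (1823/222)·f/(1−f) ≈ 7.227 mg/L.
Regimen B: f = (1/2)^(64/42) ≈ 0.3478; Cmin,ss = (1106/222)·f/(1−f) ≈ 2.657 mg/L.
Difference ≈ 7.227 − 2.657 ≈ 4.570 mg/L.

4.6 mg/L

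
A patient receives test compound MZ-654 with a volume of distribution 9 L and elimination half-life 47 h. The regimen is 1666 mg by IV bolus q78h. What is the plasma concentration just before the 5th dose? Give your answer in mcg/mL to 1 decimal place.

f = (1/2)^(τ/t½) = (1/2)^(78/47) ≈ 0.3165.
C₀ = D/Vd = 1666/9 ≈ 185.111 mcg/mL.
Before the 5th dose, 4 doses have been given. Superposition: Cmin = C₀·(f + f² + … + f^4).
≈ 185.111 × (0.3165 + 0.1002 + 0.0317 + 0.0100) ≈ 185.111 × 0.4584 ≈ 84.855 mcg/mL.

84.9 mcg/mL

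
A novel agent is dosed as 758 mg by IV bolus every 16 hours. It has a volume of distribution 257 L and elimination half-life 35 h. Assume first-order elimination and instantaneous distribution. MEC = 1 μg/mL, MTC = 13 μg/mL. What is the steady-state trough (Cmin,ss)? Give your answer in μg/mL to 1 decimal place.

7.9 μg/mL

τ/t½ = 16/35 ≈ 0.45714, so fraction remaining f = (1/2)^(16/35) ≈ 0.7284.
At steady state, accumulation factor R = 1/(1 − e^(−kτ)) ≈ 3.6819.
Single-dose peak C₀ = D/Vd = 758/257 ≈ 2.949 μg/mL.
Steady-state peak Cmax,ss = C₀·R ≈ 2.949 × 3.6819 ≈ 10.858 μg/mL.
One interval later, Cmin,ss = Cmax,ss·e^(−kτ) ≈ 10.858 × 0.7284 ≈ 7.909 μg/mL.
Trough 7.9 μg/mL vs MEC 1 μg/mL: adequate.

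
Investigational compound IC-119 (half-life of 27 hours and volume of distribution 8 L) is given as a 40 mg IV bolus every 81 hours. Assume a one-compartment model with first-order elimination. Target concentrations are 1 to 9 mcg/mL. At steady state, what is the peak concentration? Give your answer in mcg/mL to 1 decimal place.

τ = 81 h = 3 half-lives, so f = (1/2)^3 = 0.125.
At steady state, R = 1/(1 − 0.125) = 8/7.
Single-dose peak C₀ = D/Vd = 40/8 = 5 mcg/mL.
Steady-state peak Cmax,ss = C₀·R = 5 × 8/7 ≈ 5.714 mcg/mL.
Peak 5.7 mcg/mL vs MTC 9 mcg/mL: below toxic threshold.

5.7 mcg/mL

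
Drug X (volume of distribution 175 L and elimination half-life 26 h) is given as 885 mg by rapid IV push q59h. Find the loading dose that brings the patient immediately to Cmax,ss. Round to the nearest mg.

1117 mg

f = (1/2)^(59/26) ≈ 0.207440; accumulation ratio R = 1/(1−f) ≈ 1.26173.
Loading dose to hit Cmax,ss on first dose: D_load = D_maint·R ≈ 885 × 1.26173 ≈ 1116.63 mg.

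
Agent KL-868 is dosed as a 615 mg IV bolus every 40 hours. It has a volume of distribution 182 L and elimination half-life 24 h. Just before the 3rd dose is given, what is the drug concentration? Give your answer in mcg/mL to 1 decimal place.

f = (1/2)^(τ/t½) = (1/2)^(40/24) ≈ 0.3150.
C₀ = D/Vd = 615/182 ≈ 3.379 mcg/mL.
Before the 3rd dose, 2 doses have been given. Superposition: Cmin = C₀·(f + f²).
≈ 3.379 × (0.3150 + 0.0992) ≈ 3.379 × 0.4142 ≈ 1.400 mcg/mL.

1.4 mcg/mL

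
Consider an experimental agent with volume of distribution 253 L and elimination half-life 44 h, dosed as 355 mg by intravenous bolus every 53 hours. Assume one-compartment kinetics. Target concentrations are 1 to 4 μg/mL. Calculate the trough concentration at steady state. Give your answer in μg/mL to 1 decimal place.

Over one 53-h interval, 53/44 ≈ 1.2045 half-lives elapse, leaving f ≈ 0.4339 of each dose.
Accumulation ratio R = 1/(1 − f) ≈ 1/0.5661 ≈ 1.7665.
Each bolus raises the concentration by D/Vd = 355/253 ≈ 1.403 μg/mL.
Steady-state peak Cmax,ss = C₀·R ≈ 1.403 × 1.7665 ≈ 2.478 μg/mL.
Steady-state trough Cmin,ss = Cmax,ss·f ≈ 2.478 × 0.4339 ≈ 1.075 μg/mL.
Trough 1.1 μg/mL vs MEC 1 μg/mL: adequate.

1.1 μg/mL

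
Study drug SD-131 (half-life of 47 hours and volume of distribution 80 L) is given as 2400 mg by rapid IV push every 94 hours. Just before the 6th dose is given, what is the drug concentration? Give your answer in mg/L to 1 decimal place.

10.0 mg/L

f = (1/2)^(τ/t½) = (1/2)^(94/47) ≈ 0.2500.
C₀ = D/Vd = 2400/80 ≈ 30.000 mg/L.
Before the 6th dose, 5 doses have been given. Superposition: Cmin = C₀·(f + f² + … + f^5).
≈ 30.000 × (0.2500 + 0.0625 + 0.0156 + 0.0039 + 0.0010) ≈ 30.000 × 0.3330 ≈ 9.990 mg/L.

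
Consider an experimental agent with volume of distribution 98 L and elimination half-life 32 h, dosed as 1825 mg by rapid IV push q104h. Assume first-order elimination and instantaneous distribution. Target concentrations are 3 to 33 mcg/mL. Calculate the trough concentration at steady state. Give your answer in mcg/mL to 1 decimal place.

2.2 mcg/mL

Over one 104-h interval, 104/32 ≈ 3.25 half-lives elapse, leaving f ≈ 0.1051 of each dose.
Accumulation ratio R = 1/(1 − f) ≈ 1/0.8949 ≈ 1.1174.
Each bolus raises the concentration by D/Vd = 1825/98 ≈ 18.622 mcg/mL.
Steady-state peak Cmax,ss = C₀·R ≈ 18.622 × 1.1174 ≈ 20.808 mcg/mL.
Steady-state trough Cmin,ss = Cmax,ss·f ≈ 20.808 × 0.1051 ≈ 2.187 mcg/mL.
Trough 2.2 mcg/mL vs MEC 3 mcg/mL: subtherapeutic.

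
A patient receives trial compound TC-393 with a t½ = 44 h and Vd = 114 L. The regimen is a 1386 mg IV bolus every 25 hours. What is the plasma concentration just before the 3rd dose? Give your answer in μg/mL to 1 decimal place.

f = (1/2)^(τ/t½) = (1/2)^(25/44) ≈ 0.6745.
C₀ = D/Vd = 1386/114 ≈ 12.158 μg/mL.
Before the 3rd dose, 2 doses have been given. Superposition: Cmin = C₀·(f + f²).
≈ 12.158 × (0.6745 + 0.4550) ≈ 12.158 × 1.1295 ≈ 13.732 μg/mL.

13.7 μg/mL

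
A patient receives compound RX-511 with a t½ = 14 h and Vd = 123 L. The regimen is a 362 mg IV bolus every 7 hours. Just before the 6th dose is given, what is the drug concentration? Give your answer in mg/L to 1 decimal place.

f = (1/2)^(τ/t½) = (1/2)^(7/14) ≈ 0.7071.
C₀ = D/Vd = 362/123 ≈ 2.943 mg/L.
Before the 6th dose, 5 doses have been given. Superposition: Cmin = C₀·(f + f² + … + f^5).
≈ 2.943 × (0.7071 + 0.5000 + 0.3535 + 0.2500 + 0.1768) ≈ 2.943 × 1.9874 ≈ 5.849 mg/L.

5.8 mg/L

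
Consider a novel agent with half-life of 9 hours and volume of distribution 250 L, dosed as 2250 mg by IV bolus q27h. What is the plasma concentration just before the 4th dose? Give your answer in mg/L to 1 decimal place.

1.3 mg/L

f = (1/2)^(τ/t½) = (1/2)^(27/9) ≈ 0.1250.
C₀ = D/Vd = 2250/250 ≈ 9.000 mg/L.
Before the 4th dose, 3 doses have been given. Superposition: Cmin = C₀·(f + f² + … + f^3).
≈ 9.000 × (0.1250 + 0.0156 + 0.0020) ≈ 9.000 × 0.1426 ≈ 1.283 mg/L.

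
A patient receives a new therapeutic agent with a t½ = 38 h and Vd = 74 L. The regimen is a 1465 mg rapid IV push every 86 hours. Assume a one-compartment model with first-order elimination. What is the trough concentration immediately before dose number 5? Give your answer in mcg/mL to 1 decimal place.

5.2 mcg/mL

f = (1/2)^(τ/t½) = (1/2)^(86/38) ≈ 0.2083.
C₀ = D/Vd = 1465/74 ≈ 19.797 mcg/mL.
Before the 5th dose, 4 doses have been given. Superposition: Cmin = C₀·(f + f² + … + f^4).
≈ 19.797 × (0.2083 + 0.0434 + 0.0090 + 0.0019) ≈ 19.797 × 0.2626 ≈ 5.199 mcg/mL.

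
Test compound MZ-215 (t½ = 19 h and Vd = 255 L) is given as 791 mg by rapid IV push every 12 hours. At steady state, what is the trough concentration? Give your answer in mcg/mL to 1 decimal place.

5.6 mcg/mL

Over one 12-h interval, 12/19 ≈ 0.63158 half-lives elapse, leaving f ≈ 0.6455 of each dose.
Accumulation ratio R = 1/(1 − f) ≈ 1/0.3545 ≈ 2.8209.
Each bolus raises the concentration by D/Vd = 791/255 ≈ 3.102 mcg/mL.
Steady-state peak Cmax,ss = C₀·R ≈ 3.102 × 2.8209 ≈ 8.750 mcg/mL.
Steady-state trough Cmin,ss = Cmax,ss·f ≈ 8.750 × 0.6455 ≈ 5.648 mcg/mL.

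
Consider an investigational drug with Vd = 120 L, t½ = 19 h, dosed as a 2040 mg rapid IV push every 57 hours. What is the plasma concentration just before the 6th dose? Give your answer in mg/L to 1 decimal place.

f = (1/2)^(τ/t½) = (1/2)^(57/19) ≈ 0.1250.
C₀ = D/Vd = 2040/120 ≈ 17.000 mg/L.
Before the 6th dose, 5 doses have been given. Superposition: Cmin = C₀·(f + f² + … + f^5).
≈ 17.000 × (0.1250 + 0.0156 + 0.0020 + 0.0002 + 0.0000) ≈ 17.000 × 0.1428 ≈ 2.428 mg/L.

2.4 mg/L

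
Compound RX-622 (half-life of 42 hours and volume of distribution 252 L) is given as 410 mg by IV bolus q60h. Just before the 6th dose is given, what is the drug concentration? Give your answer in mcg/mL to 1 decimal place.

f = (1/2)^(τ/t½) = (1/2)^(60/42) ≈ 0.3715.
C₀ = D/Vd = 410/252 ≈ 1.627 mcg/mL.
Before the 6th dose, 5 doses have been given. Superposition: Cmin = C₀·(f + f² + … + f^5).
≈ 1.627 × (0.3715 + 0.1380 + 0.0513 + 0.0190 + 0.0071) ≈ 1.627 × 0.5869 ≈ 0.955 mcg/mL.

1.0 mcg/mL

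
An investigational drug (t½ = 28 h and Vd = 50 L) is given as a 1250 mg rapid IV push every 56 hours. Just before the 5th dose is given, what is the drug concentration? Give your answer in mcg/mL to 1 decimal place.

8.3 mcg/mL

f = (1/2)^(τ/t½) = (1/2)^(56/28) ≈ 0.2500.
C₀ = D/Vd = 1250/50 ≈ 25.000 mcg/mL.
Before the 5th dose, 4 doses have been given. Superposition: Cmin = C₀·(f + f² + … + f^4).
≈ 25.000 × (0.2500 + 0.0625 + 0.0156 + 0.0039) ≈ 25.000 × 0.3320 ≈ 8.300 mcg/mL.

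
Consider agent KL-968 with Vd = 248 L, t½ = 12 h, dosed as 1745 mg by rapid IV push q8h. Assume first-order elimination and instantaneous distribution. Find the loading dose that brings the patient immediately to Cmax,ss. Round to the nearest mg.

4716 mg

f = (1/2)^(8/12) ≈ 0.629961; accumulation ratio R = 1/(1−f) ≈ 2.70242.
Loading dose to hit Cmax,ss on first dose: D_load = D_maint·R ≈ 1745 × 2.70242 ≈ 4715.72 mg.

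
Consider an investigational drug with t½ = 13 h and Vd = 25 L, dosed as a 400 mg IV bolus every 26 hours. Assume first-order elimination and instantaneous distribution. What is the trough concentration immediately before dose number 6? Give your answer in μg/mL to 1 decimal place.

5.3 μg/mL

f = (1/2)^(τ/t½) = (1/2)^(26/13) ≈ 0.2500.
C₀ = D/Vd = 400/25 ≈ 16.000 μg/mL.
Before the 6th dose, 5 doses have been given. Superposition: Cmin = C₀·(f + f² + … + f^5).
≈ 16.000 × (0.2500 + 0.0625 + 0.0156 + 0.0039 + 0.0010) ≈ 16.000 × 0.3330 ≈ 5.328 μg/mL.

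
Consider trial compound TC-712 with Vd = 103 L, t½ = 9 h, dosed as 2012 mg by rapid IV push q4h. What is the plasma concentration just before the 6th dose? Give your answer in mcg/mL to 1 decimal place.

f = (1/2)^(τ/t½) = (1/2)^(4/9) ≈ 0.7349.
C₀ = D/Vd = 2012/103 ≈ 19.534 mcg/mL.
Before the 6th dose, 5 doses have been given. Superposition: Cmin = C₀·(f + f² + … + f^5).
≈ 19.534 × (0.7349 + 0.5401 + 0.3969 + 0.2917 + 0.2144) ≈ 19.534 × 2.1780 ≈ 42.545 mcg/mL.

42.5 mcg/mL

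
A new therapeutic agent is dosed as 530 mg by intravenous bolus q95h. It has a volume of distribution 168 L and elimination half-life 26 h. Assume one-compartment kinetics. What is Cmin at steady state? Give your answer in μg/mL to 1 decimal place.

0.3 μg/mL

k = ln2/t½ = ln2/26 ≈ 0.026660 h⁻¹; fraction remaining f = e^(−kτ) = e^(−0.026660×95) ≈ 0.0794.
Accumulation ratio R = 1/(1 − f) ≈ 1/0.9206 ≈ 1.0862.
Single-dose peak C₀ = D/Vd = 530/168 ≈ 3.155 μg/mL.
Steady-state peak Cmax,ss = C₀·R ≈ 3.155 × 1.0862 ≈ 3.427 μg/mL.
Steady-state trough Cmin,ss = Cmax,ss·f ≈ 3.427 × 0.0794 ≈ 0.272 μg/mL.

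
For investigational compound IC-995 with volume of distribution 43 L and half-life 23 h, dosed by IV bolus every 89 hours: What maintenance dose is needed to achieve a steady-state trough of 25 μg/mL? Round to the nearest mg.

τ/t½ = 89/23 ≈ 3.8696, so f = (1/2)^(89/23) ≈ 0.068414.
Cmin,ss = (D/Vd)·f/(1−f), so D = Cmin,ss·Vd·(1−f)/f.
D = 25 × 43 × (1−f)/f ≈ 25 × 43 × 13.61689 ≈ 14638.16 mg.

14638 mg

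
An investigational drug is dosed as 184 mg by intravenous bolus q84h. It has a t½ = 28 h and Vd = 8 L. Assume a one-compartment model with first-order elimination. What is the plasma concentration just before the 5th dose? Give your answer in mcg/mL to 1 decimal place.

3.3 mcg/mL

f = (1/2)^(τ/t½) = (1/2)^(84/28) ≈ 0.1250.
C₀ = D/Vd = 184/8 ≈ 23.000 mcg/mL.
Before the 5th dose, 4 doses have been given. Superposition: Cmin = C₀·(f + f² + … + f^4).
≈ 23.000 × (0.1250 + 0.0156 + 0.0020 + 0.0002) ≈ 23.000 × 0.1428 ≈ 3.284 mcg/mL.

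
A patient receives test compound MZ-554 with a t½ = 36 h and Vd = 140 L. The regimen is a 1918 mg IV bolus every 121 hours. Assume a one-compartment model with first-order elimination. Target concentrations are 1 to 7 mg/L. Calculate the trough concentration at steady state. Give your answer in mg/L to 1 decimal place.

1.5 mg/L

Over one 121-h interval, 121/36 ≈ 3.3611 half-lives elapse, leaving f ≈ 0.0973 of each dose.
Accumulation ratio R = 1/(1 − f) ≈ 1/0.9027 ≈ 1.1078.
Each bolus raises the concentration by D/Vd = 1918/140 ≈ 13.700 mg/L.
Cmax,ss = C₀/(1 − f) ≈ 13.700/0.9027 ≈ 15.177 mg/L.
Steady-state trough Cmin,ss = Cmax,ss·f ≈ 15.177 × 0.0973 ≈ 1.477 mg/L.
Trough 1.5 mg/L vs MEC 1 mg/L: adequate.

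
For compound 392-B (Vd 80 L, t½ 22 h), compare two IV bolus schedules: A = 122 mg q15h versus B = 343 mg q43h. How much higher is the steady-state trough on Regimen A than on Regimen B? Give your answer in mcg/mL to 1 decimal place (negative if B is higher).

Regimen A: f = (1/2)^(15/22) ≈ 0.6234; Cmin,ss = (122/80)·f/(1−f) ≈ 2.524 mcg/mL.
Regimen B: f = (1/2)^(43/22) ≈ 0.2580; Cmin,ss = (343/80)·f/(1−f) ≈ 1.491 mcg/mL.
Difference ≈ 2.524 − 1.491 ≈ 1.033 mcg/mL.

1.0 mcg/mL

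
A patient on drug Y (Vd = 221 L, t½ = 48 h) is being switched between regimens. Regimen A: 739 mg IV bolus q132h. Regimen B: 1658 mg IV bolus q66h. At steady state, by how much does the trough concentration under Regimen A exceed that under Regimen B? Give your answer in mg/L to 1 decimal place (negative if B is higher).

Regimen A: f = (1/2)^(132/48) ≈ 0.1487; Cmin,ss = (739/221)·f/(1−f) ≈ 0.584 mg/L.
Regimen B: f = (1/2)^(66/48) ≈ 0.3856; Cmin,ss = (1658/221)·f/(1−f) ≈ 4.708 mg/L.
Difference ≈ 0.584 − 4.708 ≈ -4.124 mg/L.

-4.1 mg/L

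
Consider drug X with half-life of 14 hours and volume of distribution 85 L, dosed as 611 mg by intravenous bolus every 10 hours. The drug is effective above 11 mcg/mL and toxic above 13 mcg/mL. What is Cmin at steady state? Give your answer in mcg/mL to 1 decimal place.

11.2 mcg/mL

τ/t½ = 10/14 ≈ 0.71429, so fraction remaining f = (1/2)^(10/14) ≈ 0.6095.
Each bolus raises the concentration by D/Vd = 611/85 ≈ 7.188 mcg/mL.
Steady-state trough Cmin,ss = C₀·f/(1−f) ≈ 7.188 × 0.6095/0.3905 ≈ 11.219 mcg/mL.
Trough 11.2 mcg/mL vs MEC 11 mcg/mL: adequate.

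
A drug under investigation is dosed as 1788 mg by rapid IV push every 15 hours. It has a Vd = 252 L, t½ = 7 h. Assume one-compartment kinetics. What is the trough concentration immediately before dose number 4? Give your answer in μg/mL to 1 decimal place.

2.1 μg/mL

f = (1/2)^(τ/t½) = (1/2)^(15/7) ≈ 0.2264.
C₀ = D/Vd = 1788/252 ≈ 7.095 μg/mL.
Before the 4th dose, 3 doses have been given. Superposition: Cmin = C₀·(f + f² + … + f^3).
≈ 7.095 × (0.2264 + 0.0513 + 0.0116) ≈ 7.095 × 0.2893 ≈ 2.053 μg/mL.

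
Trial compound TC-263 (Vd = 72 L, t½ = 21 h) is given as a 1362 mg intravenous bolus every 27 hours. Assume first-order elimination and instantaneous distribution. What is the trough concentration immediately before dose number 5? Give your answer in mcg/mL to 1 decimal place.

f = (1/2)^(τ/t½) = (1/2)^(27/21) ≈ 0.4102.
C₀ = D/Vd = 1362/72 ≈ 18.917 mcg/mL.
Before the 5th dose, 4 doses have been given. Superposition: Cmin = C₀·(f + f² + … + f^4).
≈ 18.917 × (0.4102 + 0.1683 + 0.0690 + 0.0283) ≈ 18.917 × 0.6758 ≈ 12.784 mcg/mL.

12.8 mcg/mL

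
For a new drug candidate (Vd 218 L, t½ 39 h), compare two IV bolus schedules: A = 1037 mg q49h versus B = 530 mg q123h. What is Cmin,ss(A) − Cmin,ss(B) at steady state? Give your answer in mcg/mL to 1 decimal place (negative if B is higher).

3.1 mcg/mL

Regimen A: f = (1/2)^(49/39) ≈ 0.4186; Cmin,ss = (1037/218)·f/(1−f) ≈ 3.425 mcg/mL.
Regimen B: f = (1/2)^(123/39) ≈ 0.1124; Cmin,ss = (530/218)·f/(1−f) ≈ 0.308 mcg/mL.
Difference ≈ 3.425 − 0.308 ≈ 3.117 mcg/mL.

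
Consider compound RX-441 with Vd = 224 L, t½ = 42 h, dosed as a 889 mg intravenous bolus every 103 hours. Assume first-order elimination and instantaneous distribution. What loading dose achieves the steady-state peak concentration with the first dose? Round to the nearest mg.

f = (1/2)^(103/42) ≈ 0.182709; accumulation ratio R = 1/(1−f) ≈ 1.22355.
Loading dose to hit Cmax,ss on first dose: D_load = D_maint·R ≈ 889 × 1.22355 ≈ 1087.74 mg.

1088 mg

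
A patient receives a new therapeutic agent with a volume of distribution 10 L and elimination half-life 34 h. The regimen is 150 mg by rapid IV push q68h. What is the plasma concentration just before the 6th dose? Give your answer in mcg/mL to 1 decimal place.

f = (1/2)^(τ/t½) = (1/2)^(68/34) ≈ 0.2500.
C₀ = D/Vd = 150/10 ≈ 15.000 mcg/mL.
Before the 6th dose, 5 doses have been given. Superposition: Cmin = C₀·(f + f² + … + f^5).
≈ 15.000 × (0.2500 + 0.0625 + 0.0156 + 0.0039 + 0.0010) ≈ 15.000 × 0.3330 ≈ 4.995 mcg/mL.

5.0 mcg/mL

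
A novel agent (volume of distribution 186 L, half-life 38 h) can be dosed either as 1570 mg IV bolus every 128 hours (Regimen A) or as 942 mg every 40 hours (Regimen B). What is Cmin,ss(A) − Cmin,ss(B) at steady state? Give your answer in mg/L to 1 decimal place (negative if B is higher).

Regimen A: f = (1/2)^(128/38) ≈ 0.0968; Cmin,ss = (1570/186)·f/(1−f) ≈ 0.905 mg/L.
Regimen B: f = (1/2)^(40/38) ≈ 0.4821; Cmin,ss = (942/186)·f/(1−f) ≈ 4.714 mg/L.
Difference ≈ 0.905 − 4.714 ≈ -3.809 mg/L.

-3.8 mg/L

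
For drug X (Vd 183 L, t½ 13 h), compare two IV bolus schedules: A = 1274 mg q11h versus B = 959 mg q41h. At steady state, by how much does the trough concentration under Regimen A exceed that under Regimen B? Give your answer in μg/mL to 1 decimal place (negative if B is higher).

Regimen A: f = (1/2)^(11/13) ≈ 0.5563; Cmin,ss = (1274/183)·f/(1−f) ≈ 8.728 μg/mL.
Regimen B: f = (1/2)^(41/13) ≈ 0.1124; Cmin,ss = (959/183)·f/(1−f) ≈ 0.664 μg/mL.
Difference ≈ 8.728 − 0.664 ≈ 8.064 μg/mL.

8.1 μg/mL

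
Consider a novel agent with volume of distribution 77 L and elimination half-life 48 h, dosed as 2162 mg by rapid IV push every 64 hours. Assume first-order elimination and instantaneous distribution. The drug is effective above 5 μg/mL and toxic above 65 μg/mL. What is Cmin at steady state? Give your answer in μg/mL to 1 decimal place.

Over one 64-h interval, 64/48 ≈ 1.3333 half-lives elapse, leaving f ≈ 0.3969 of each dose.
Single-dose peak C₀ = D/Vd = 2162/77 ≈ 28.078 μg/mL.
Steady-state trough Cmin,ss = C₀·f/(1−f) ≈ 28.078 × 0.3969/0.6031 ≈ 18.478 μg/mL.
Trough 18.5 μg/mL vs MEC 5 μg/mL: adequate.

18.5 μg/mL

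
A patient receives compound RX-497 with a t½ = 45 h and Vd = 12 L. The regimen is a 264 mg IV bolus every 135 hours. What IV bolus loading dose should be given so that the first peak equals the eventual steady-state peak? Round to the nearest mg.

f = (1/2)^(135/45) ≈ 0.125000; accumulation ratio R = 1/(1−f) ≈ 1.14286.
Loading dose to hit Cmax,ss on first dose: D_load = D_maint·R ≈ 264 × 1.14286 ≈ 301.72 mg.

302 mg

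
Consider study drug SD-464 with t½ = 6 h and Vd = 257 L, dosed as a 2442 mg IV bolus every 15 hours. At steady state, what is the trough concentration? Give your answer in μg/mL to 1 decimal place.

2.0 μg/mL

Over one 15-h interval, 15/6 ≈ 2.5 half-lives elapse, leaving f ≈ 0.1768 of each dose.
At steady state, accumulation factor R = 1/(1 − e^(−kτ)) ≈ 1.2148.
Single-dose peak C₀ = D/Vd = 2442/257 ≈ 9.502 μg/mL.
Steady-state peak Cmax,ss = C₀·R ≈ 9.502 × 1.2148 ≈ 11.543 μg/mL.
Steady-state trough Cmin,ss = Cmax,ss·f ≈ 11.543 × 0.1768 ≈ 2.041 μg/mL.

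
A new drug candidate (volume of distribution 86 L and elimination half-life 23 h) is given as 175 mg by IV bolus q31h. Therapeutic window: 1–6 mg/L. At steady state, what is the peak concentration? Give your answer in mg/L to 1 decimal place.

Over one 31-h interval, 31/23 ≈ 1.3478 half-lives elapse, leaving f ≈ 0.3929 of each dose.
At steady state, accumulation factor R = 1/(1 − e^(−kτ)) ≈ 1.6472.
Each bolus raises the concentration by D/Vd = 175/86 ≈ 2.035 mg/L.
Steady-state peak Cmax,ss = C₀·R ≈ 2.035 × 1.6472 ≈ 3.352 mg/L.
Peak 3.4 mg/L vs MTC 6 mg/L: below toxic threshold.

3.4 mg/L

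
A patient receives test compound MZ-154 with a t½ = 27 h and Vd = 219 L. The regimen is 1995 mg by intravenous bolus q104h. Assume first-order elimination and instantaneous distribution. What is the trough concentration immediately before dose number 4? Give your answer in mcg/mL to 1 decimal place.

0.7 mcg/mL

f = (1/2)^(τ/t½) = (1/2)^(104/27) ≈ 0.0693.
C₀ = D/Vd = 1995/219 ≈ 9.110 mcg/mL.
Before the 4th dose, 3 doses have been given. Superposition: Cmin = C₀·(f + f² + … + f^3).
≈ 9.110 × (0.0693 + 0.0048 + 0.0003) ≈ 9.110 × 0.0744 ≈ 0.678 mcg/mL.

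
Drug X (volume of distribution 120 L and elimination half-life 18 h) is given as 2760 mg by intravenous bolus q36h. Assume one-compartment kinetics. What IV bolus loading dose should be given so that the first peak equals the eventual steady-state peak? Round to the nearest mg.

3680 mg

f = (1/2)^(36/18) ≈ 0.250000; accumulation ratio R = 1/(1−f) ≈ 1.33333.
Loading dose to hit Cmax,ss on first dose: D_load = D_maint·R ≈ 2760 × 1.33333 ≈ 3679.99 mg.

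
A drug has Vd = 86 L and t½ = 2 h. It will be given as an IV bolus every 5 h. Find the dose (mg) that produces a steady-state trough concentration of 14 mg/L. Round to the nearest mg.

τ/t½ = 5/2 ≈ 2.5, so f = (1/2)^(5/2) ≈ 0.176777.
Cmin,ss = (D/Vd)·f/(1−f), so D = Cmin,ss·Vd·(1−f)/f.
D = 14 × 86 × (1−f)/f ≈ 14 × 86 × 4.65684 ≈ 5606.84 mg.

5607 mg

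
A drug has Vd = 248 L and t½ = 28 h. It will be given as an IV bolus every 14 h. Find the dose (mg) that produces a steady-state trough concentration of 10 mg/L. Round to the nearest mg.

1027 mg

τ/t½ = 14/28 ≈ 0.5, so f = (1/2)^(14/28) ≈ 0.707107.
Cmin,ss = (D/Vd)·f/(1−f), so D = Cmin,ss·Vd·(1−f)/f.
D = 10 × 248 × (1−f)/f ≈ 10 × 248 × 0.41421 ≈ 1027.24 mg.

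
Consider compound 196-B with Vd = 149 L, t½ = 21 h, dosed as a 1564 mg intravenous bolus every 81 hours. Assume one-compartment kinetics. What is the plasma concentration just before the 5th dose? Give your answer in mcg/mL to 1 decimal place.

f = (1/2)^(τ/t½) = (1/2)^(81/21) ≈ 0.0690.
C₀ = D/Vd = 1564/149 ≈ 10.497 mcg/mL.
Before the 5th dose, 4 doses have been given. Superposition: Cmin = C₀·(f + f² + … + f^4).
≈ 10.497 × (0.0690 + 0.0048 + 0.0003 + 0.0000) ≈ 10.497 × 0.0741 ≈ 0.778 mcg/mL.

0.8 mcg/mL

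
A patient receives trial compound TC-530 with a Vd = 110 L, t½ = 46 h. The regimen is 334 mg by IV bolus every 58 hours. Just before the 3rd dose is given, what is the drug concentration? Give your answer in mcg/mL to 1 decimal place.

1.8 mcg/mL

f = (1/2)^(τ/t½) = (1/2)^(58/46) ≈ 0.4173.
C₀ = D/Vd = 334/110 ≈ 3.036 mcg/mL.
Before the 3rd dose, 2 doses have been given. Superposition: Cmin = C₀·(f + f²).
≈ 3.036 × (0.4173 + 0.1741) ≈ 3.036 × 0.5914 ≈ 1.795 mcg/mL.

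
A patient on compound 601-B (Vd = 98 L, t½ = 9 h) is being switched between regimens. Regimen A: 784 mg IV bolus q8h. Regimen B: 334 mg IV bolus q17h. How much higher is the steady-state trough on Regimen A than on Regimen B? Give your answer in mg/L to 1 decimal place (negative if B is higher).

8.1 mg/L

Regimen A: f = (1/2)^(8/9) ≈ 0.5400; Cmin,ss = (784/98)·f/(1−f) ≈ 9.391 mg/L.
Regimen B: f = (1/2)^(17/9) ≈ 0.2700; Cmin,ss = (334/98)·f/(1−f) ≈ 1.261 mg/L.
Difference ≈ 9.391 − 1.261 ≈ 8.130 mg/L.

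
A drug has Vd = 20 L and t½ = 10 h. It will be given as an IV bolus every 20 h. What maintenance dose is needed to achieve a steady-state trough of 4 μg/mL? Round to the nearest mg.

240 mg

τ/t½ = 20/10 ≈ 2, so f = (1/2)^(20/10) ≈ 0.250000.
Cmin,ss = (D/Vd)·f/(1−f), so D = Cmin,ss·Vd·(1−f)/f.
D = 4 × 20 × (1−f)/f ≈ 4 × 20 × 3.00000 ≈ 240.00 mg.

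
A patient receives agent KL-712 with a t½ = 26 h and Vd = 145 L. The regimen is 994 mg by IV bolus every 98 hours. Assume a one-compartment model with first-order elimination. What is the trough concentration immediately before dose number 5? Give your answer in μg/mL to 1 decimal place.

0.5 μg/mL

f = (1/2)^(τ/t½) = (1/2)^(98/26) ≈ 0.0733.
C₀ = D/Vd = 994/145 ≈ 6.855 μg/mL.
Before the 5th dose, 4 doses have been given. Superposition: Cmin = C₀·(f + f² + … + f^4).
≈ 6.855 × (0.0733 + 0.0054 + 0.0004 + 0.0000) ≈ 6.855 × 0.0791 ≈ 0.542 μg/mL.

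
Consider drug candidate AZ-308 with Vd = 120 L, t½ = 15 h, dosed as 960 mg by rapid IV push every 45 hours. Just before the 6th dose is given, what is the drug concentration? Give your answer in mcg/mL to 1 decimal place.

1.1 mcg/mL

f = (1/2)^(τ/t½) = (1/2)^(45/15) ≈ 0.1250.
C₀ = D/Vd = 960/120 ≈ 8.000 mcg/mL.
Before the 6th dose, 5 doses have been given. Superposition: Cmin = C₀·(f + f² + … + f^5).
≈ 8.000 × (0.1250 + 0.0156 + 0.0020 + 0.0002 + 0.0000) ≈ 8.000 × 0.1428 ≈ 1.142 mcg/mL.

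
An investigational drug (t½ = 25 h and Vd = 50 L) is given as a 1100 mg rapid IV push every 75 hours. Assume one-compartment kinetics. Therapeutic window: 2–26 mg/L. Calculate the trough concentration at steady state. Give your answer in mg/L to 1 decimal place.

The dosing interval is 3 half-lives, so f = 2^(−3) = 0.125.
Accumulation ratio R = 1/(1 − f) = 1/0.875 = 8/7.
Single-dose peak C₀ = D/Vd = 1100/50 = 22 mg/L.
Steady-state peak Cmax,ss = C₀·R = 22 × 8/7 ≈ 25.143 mg/L.
Steady-state trough Cmin,ss = Cmax,ss·f ≈ 25.143 × 0.125 ≈ 3.143 mg/L.
Trough 3.1 mg/L vs MEC 2 mg/L: adequate.

3.1 mg/L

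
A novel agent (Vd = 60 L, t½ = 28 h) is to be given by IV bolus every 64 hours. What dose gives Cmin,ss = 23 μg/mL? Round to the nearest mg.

5349 mg

τ/t½ = 64/28 ≈ 2.2857, so f = (1/2)^(64/28) ≈ 0.205084.
Cmin,ss = (D/Vd)·f/(1−f), so D = Cmin,ss·Vd·(1−f)/f.
D = 23 × 60 × (1−f)/f ≈ 23 × 60 × 3.87605 ≈ 5348.95 mg.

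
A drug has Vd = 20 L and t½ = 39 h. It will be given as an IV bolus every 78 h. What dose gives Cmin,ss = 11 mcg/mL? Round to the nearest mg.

660 mg

τ/t½ = 78/39 ≈ 2, so f = (1/2)^(78/39) ≈ 0.250000.
Cmin,ss = (D/Vd)·f/(1−f), so D = Cmin,ss·Vd·(1−f)/f.
D = 11 × 20 × (1−f)/f ≈ 11 × 20 × 3.00000 ≈ 660.00 mg.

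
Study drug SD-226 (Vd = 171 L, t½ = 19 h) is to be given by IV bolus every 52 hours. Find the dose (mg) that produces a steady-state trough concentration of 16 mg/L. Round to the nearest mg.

τ/t½ = 52/19 ≈ 2.7368, so f = (1/2)^(52/19) ≈ 0.150013.
Cmin,ss = (D/Vd)·f/(1−f), so D = Cmin,ss·Vd·(1−f)/f.
D = 16 × 171 × (1−f)/f ≈ 16 × 171 × 5.66609 ≈ 15502.42 mg.

15502 mg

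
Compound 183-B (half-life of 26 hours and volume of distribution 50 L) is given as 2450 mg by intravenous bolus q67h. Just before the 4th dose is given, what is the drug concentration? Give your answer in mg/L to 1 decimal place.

9.8 mg/L

f = (1/2)^(τ/t½) = (1/2)^(67/26) ≈ 0.1676.
C₀ = D/Vd = 2450/50 ≈ 49.000 mg/L.
Before the 4th dose, 3 doses have been given. Superposition: Cmin = C₀·(f + f² + … + f^3).
≈ 49.000 × (0.1676 + 0.0281 + 0.0047) ≈ 49.000 × 0.2004 ≈ 9.820 mg/L.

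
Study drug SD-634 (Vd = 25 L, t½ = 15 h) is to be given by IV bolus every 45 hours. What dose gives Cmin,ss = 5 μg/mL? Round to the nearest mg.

τ/t½ = 45/15 ≈ 3, so f = (1/2)^(45/15) ≈ 0.125000.
Cmin,ss = (D/Vd)·f/(1−f), so D = Cmin,ss·Vd·(1−f)/f.
D = 5 × 25 × (1−f)/f ≈ 5 × 25 × 7.00000 ≈ 875.00 mg.

875 mg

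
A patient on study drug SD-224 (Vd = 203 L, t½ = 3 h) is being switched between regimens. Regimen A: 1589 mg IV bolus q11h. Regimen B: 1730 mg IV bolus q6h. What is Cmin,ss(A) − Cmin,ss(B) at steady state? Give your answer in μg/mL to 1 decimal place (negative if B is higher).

Regimen A: f = (1/2)^(11/3) ≈ 0.0787; Cmin,ss = (1589/203)·f/(1−f) ≈ 0.669 μg/mL.
Regimen B: f = (1/2)^(6/3) ≈ 0.2500; Cmin,ss = (1730/203)·f/(1−f) ≈ 2.841 μg/mL.
Difference ≈ 0.669 − 2.841 ≈ -2.172 μg/mL.

-2.2 μg/mL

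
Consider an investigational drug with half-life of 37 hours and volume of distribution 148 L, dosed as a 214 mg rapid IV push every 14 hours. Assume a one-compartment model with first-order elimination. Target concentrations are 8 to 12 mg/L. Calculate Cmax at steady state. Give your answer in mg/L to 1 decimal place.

Over one 14-h interval, 14/37 ≈ 0.37838 half-lives elapse, leaving f ≈ 0.7693 of each dose.
At steady state, accumulation factor R = 1/(1 − e^(−kτ)) ≈ 4.3346.
Each bolus raises the concentration by D/Vd = 214/148 ≈ 1.446 mg/L.
Steady-state peak Cmax,ss = C₀·R ≈ 1.446 × 4.3346 ≈ 6.268 mg/L.
Peak 6.3 mg/L vs MTC 12 mg/L: below toxic threshold.

6.3 mg/L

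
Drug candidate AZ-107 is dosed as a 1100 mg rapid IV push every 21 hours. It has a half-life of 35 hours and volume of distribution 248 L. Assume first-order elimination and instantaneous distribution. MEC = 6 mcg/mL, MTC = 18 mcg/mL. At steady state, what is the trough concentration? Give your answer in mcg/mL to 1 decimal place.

8.6 mcg/mL

τ/t½ = 21/35 ≈ 0.6, so fraction remaining f = (1/2)^(21/35) ≈ 0.6598.
Each bolus raises the concentration by D/Vd = 1100/248 ≈ 4.435 mcg/mL.
Steady-state trough Cmin,ss = C₀·f/(1−f) ≈ 4.435 × 0.6598/0.3402 ≈ 8.601 mcg/mL.
Trough 8.6 mcg/mL vs MEC 6 mcg/mL: adequate.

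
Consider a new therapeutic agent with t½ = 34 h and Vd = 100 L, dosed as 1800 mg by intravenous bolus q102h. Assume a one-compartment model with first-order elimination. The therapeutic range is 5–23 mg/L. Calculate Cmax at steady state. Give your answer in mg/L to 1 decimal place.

20.6 mg/L

The dosing interval is 3 half-lives, so f = 2^(−3) = 0.125.
Accumulation ratio R = 1/(1 − f) = 1/0.875 = 8/7.
Single-dose peak C₀ = D/Vd = 1800/100 = 18 mg/L.
Steady-state peak Cmax,ss = C₀·R = 18 × 8/7 ≈ 20.571 mg/L.
Peak 20.6 mg/L vs MTC 23 mg/L: below toxic threshold.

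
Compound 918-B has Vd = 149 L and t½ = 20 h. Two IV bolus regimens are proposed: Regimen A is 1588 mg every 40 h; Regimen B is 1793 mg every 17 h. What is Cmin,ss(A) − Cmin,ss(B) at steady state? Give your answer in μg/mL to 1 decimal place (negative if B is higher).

Regimen A: f = (1/2)^(40/20) ≈ 0.2500; Cmin,ss = (1588/149)·f/(1−f) ≈ 3.553 μg/mL.
Regimen B: f = (1/2)^(17/20) ≈ 0.5548; Cmin,ss = (1793/149)·f/(1−f) ≈ 14.996 μg/mL.
Difference ≈ 3.553 − 14.996 ≈ -11.443 μg/mL.

-11.4 μg/mL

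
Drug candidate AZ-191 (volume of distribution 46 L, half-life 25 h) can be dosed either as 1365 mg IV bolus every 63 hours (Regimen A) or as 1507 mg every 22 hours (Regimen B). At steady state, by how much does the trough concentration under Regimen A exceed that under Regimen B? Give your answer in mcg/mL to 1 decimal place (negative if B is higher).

Regimen A: f = (1/2)^(63/25) ≈ 0.1743; Cmin,ss = (1365/46)·f/(1−f) ≈ 6.264 mcg/mL.
Regimen B: f = (1/2)^(22/25) ≈ 0.5434; Cmin,ss = (1507/46)·f/(1−f) ≈ 38.989 mcg/mL.
Difference ≈ 6.264 − 38.989 ≈ -32.725 mcg/mL.

-32.7 mcg/mL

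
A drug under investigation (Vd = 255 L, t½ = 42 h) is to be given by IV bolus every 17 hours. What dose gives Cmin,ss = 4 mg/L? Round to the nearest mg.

330 mg

τ/t½ = 17/42 ≈ 0.40476, so f = (1/2)^(17/42) ≈ 0.755361.
Cmin,ss = (D/Vd)·f/(1−f), so D = Cmin,ss·Vd·(1−f)/f.
D = 4 × 255 × (1−f)/f ≈ 4 × 255 × 0.32387 ≈ 330.35 mg.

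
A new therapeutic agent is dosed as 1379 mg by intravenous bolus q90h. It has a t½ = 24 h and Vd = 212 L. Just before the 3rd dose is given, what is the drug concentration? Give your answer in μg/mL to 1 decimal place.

f = (1/2)^(τ/t½) = (1/2)^(90/24) ≈ 0.0743.
C₀ = D/Vd = 1379/212 ≈ 6.505 μg/mL.
Before the 3rd dose, 2 doses have been given. Superposition: Cmin = C₀·(f + f²).
≈ 6.505 × (0.0743 + 0.0055) ≈ 6.505 × 0.0798 ≈ 0.519 μg/mL.

0.5 μg/mL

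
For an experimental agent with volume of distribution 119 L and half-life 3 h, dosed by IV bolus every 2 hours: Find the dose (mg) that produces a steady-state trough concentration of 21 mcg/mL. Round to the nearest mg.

1468 mg

τ/t½ = 2/3 ≈ 0.66667, so f = (1/2)^(2/3) ≈ 0.629961.
Cmin,ss = (D/Vd)·f/(1−f), so D = Cmin,ss·Vd·(1−f)/f.
D = 21 × 119 × (1−f)/f ≈ 21 × 119 × 0.58740 ≈ 1467.91 mg.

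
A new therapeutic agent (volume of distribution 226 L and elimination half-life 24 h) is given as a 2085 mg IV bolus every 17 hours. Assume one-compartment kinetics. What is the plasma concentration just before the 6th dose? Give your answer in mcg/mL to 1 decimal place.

13.3 mcg/mL

f = (1/2)^(τ/t½) = (1/2)^(17/24) ≈ 0.6120.
C₀ = D/Vd = 2085/226 ≈ 9.226 mcg/mL.
Before the 6th dose, 5 doses have been given. Superposition: Cmin = C₀·(f + f² + … + f^5).
≈ 9.226 × (0.6120 + 0.3745 + 0.2292 + 0.1403 + 0.0859) ≈ 9.226 × 1.4419 ≈ 13.303 mcg/mL.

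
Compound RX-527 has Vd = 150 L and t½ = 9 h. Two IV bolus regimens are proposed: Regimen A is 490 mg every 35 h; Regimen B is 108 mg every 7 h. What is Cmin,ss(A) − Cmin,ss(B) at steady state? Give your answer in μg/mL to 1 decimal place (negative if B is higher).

-0.8 μg/mL

Regimen A: f = (1/2)^(35/9) ≈ 0.0675; Cmin,ss = (490/150)·f/(1−f) ≈ 0.236 μg/mL.
Regimen B: f = (1/2)^(7/9) ≈ 0.5833; Cmin,ss = (108/150)·f/(1−f) ≈ 1.008 μg/mL.
Difference ≈ 0.236 − 1.008 ≈ -0.772 μg/mL.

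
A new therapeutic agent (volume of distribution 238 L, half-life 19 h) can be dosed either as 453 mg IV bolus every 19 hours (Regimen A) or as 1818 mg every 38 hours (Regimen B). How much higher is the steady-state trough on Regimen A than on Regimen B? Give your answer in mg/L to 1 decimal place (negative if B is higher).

Regimen A: f = (1/2)^(19/19) ≈ 0.5000; Cmin,ss = (453/238)·f/(1−f) ≈ 1.903 mg/L.
Regimen B: f = (1/2)^(38/19) ≈ 0.2500; Cmin,ss = (1818/238)·f/(1−f) ≈ 2.546 mg/L.
Difference ≈ 1.903 − 2.546 ≈ -0.643 mg/L.

-0.6 mg/L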